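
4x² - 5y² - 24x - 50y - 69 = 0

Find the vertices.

(3, -7) and (3, -3)

4(x² - 6x) -5(y² + 10y) = 69
4(x - 3)² -5(y + 5)² = 69 + 36 - 125 = -20
Divide through by -20 to get (y + 5)²/4 - (x - 3)²/5 = 1.
Hyperbola, center (3, -5), transverse axis vertical; a² = 4, b² = 5.
a = 2. Vertices at (h, k ± a).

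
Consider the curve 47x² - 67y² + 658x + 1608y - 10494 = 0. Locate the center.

(-7, 12)

47(x² + 14x) -67(y² - 24y) = 10494
Complete the square: 47(x + 7)² -67(y - 12)² = 10494 + 2303 - 9648 = 3149
Divide by 3149: (x + 7)²/67 - (y - 12)²/47 = 1
Hyperbola with center (-7, 12).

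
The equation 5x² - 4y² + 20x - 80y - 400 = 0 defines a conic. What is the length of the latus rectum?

Rearranging, 5(x² + 4x) -4(y² + 20y) = 400.
Complete the square in x and y: 5(x + 2)² -4(y + 10)² = 400 + 20 - 400 = 20
Divide through by 20 to get (x + 2)²/4 - (y + 10)²/5 = 1.
Hyperbola, center (-2, -10), transverse axis horizontal; a² = 4, b² = 5.
Latus rectum length = 2b²/a = 2·5/2 = 5.

5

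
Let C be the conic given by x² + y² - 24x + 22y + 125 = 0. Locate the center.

(12, -11)

Rearranging, (x² - 24x) + (y² + 22y) = -125.
Complete the square in x and y: (x - 12)² + (y + 11)² = -125 + 144 + 121 = 140
So (x - 12)² + (y + 11)² = 140.
Circle centered at (12, -11) with r² = 140.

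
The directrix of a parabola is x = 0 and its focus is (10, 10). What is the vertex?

The vertex is the midpoint between the focus and the directrix along the axis of symmetry.
Axis is horizontal (directrix is vertical). Vertex x-coordinate = (10 + 0)/2 = 5; y-coordinate = 10.

(5, 10)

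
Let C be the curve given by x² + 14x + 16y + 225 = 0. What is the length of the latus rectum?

16

Only x is squared. Complete the square in x: (x + 7)² = -16(y + 11).
Vertex (-7, -11); 4p = -16 so p = -4. Opens down.
Latus rectum length = |4p| = 16.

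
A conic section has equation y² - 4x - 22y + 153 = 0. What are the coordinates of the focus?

Only y is squared. Complete the square in y: (y - 11)² = 4(x - 8).
Vertex (8, 11); 4p = 4 so p = 1. Opens right.
Focus is p units from the vertex along the axis: (h + p, k).

(9, 11)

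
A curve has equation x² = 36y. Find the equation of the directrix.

Vertex (0, 0); 4p = 36 so p = 9. Opens up.
Directrix is the horizontal line y = k − p = 0 − (9) = -9.

y = -9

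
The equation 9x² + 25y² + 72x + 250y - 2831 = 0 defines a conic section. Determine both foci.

Group the x- and y-terms: 9(x² + 8x) + 25(y² + 10y) = 2831
Complete the square in x and y: 9(x + 4)² + 25(y + 5)² = 2831 + 144 + 625 = 3600
Dividing both sides by 3600: (x + 4)²/400 + (y + 5)²/144 = 1
Ellipse, center (-4, -5), major axis horizontal; a² = 400, b² = 144.
c² = a² - b² = 400 - 144 = 256, so c = 16.
Foci lie on the horizontal axis through the center: (h ± c, k).

(-20, -5) and (12, -5)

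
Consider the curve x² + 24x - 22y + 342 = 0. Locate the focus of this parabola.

Only x is squared. Complete the square in x: (x + 12)² = 22(y - 9).
Vertex (-12, 9); 4p = 22 so p = 11/2. Opens up.
Focus is p units from the vertex along the axis: (h, k + p).

(-12, 29/2)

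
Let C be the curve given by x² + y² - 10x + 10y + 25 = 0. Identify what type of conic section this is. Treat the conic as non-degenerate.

No xy term. Coefficients of x² and y² are A = 1, C = 1.
A = C (same sign) ⇒ circle.

circle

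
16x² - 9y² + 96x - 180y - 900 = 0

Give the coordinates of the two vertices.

(-6, -10) and (0, -10)

Collect terms: 16(x² + 6x) -9(y² + 20y) = 900
Complete the square: 16(x + 3)² -9(y + 10)² = 900 + 144 - 900 = 144
Dividing both sides by 144: (x + 3)²/9 - (y + 10)²/16 = 1
Hyperbola, center (-3, -10), transverse axis horizontal; a² = 9, b² = 16.
a = 3. Vertices at (h ± a, k).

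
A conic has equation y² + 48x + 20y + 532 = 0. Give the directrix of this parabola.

x = 3

Only y is squared. Complete the square in y: (y + 10)² = -48(x + 9).
Vertex (-9, -10); 4p = -48 so p = -12. Opens left.
Directrix is the vertical line x = h − p = -9 − (-12) = 3.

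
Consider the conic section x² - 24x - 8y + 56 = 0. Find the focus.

(12, -9)

Only x is squared. Complete the square in x: (x - 12)² = 8(y + 11).
Vertex (12, -11); 4p = 8 so p = 2. Opens up.
Focus is p units from the vertex along the axis: (h, k + p).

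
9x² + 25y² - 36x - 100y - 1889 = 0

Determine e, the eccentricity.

Rearranging, 9(x² - 4x) + 25(y² - 4y) = 1889.
Complete the square in x and y: 9(x - 2)² + 25(y - 2)² = 1889 + 36 + 100 = 2025
Divide by 2025: (x - 2)²/225 + (y - 2)²/81 = 1
Ellipse, center (2, 2), major axis horizontal; a² = 225, b² = 81.
c² = a² - b² = 144, so c = 12.
e = c/a = 12/15 = 4/5.

e = 4/5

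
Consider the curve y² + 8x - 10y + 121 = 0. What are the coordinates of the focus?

Only y is squared. Complete the square in y: (y - 5)² = -8(x + 12).
Vertex (-12, 5); 4p = -8 so p = -2. Opens left.
Focus is p units from the vertex along the axis: (h + p, k).

(-14, 5)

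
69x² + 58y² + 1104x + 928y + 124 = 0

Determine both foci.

(-8, -8 - √22) and (-8, -8 + √22)

Rearranging, 69(x² + 16x) + 58(y² + 16y) = -124.
Completing the square gives 69(x + 8)² + 58(y + 8)² = -124 + 4416 + 3712 = 8004.
Divide by 8004: (x + 8)²/116 + (y + 8)²/138 = 1
Ellipse, center (-8, -8), major axis vertical; a² = 138, b² = 116.
c² = a² - b² = 138 - 116 = 22, so c = √22.
Foci lie on the vertical axis through the center: (h, k ± c).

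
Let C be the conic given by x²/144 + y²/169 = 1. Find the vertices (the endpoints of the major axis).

(0, -13) and (0, 13)

Center (0, 0). The larger denominator 169 sits under the y-term, so the major axis is vertical; a² = 169, b² = 144.
a = 13. Vertices at (h, k ± a).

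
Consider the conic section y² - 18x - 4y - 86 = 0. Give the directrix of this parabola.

Only y is squared. Complete the square in y: (y - 2)² = 18(x + 5).
Vertex (-5, 2); 4p = 18 so p = 9/2. Opens right.
Directrix is the vertical line x = h − p = -5 − (9/2) = -19/2.

x = -19/2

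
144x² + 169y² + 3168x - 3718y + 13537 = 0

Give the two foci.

Group the x- and y-terms: 144(x² + 22x) + 169(y² - 22y) = -13537
Completing the square gives 144(x + 11)² + 169(y - 11)² = -13537 + 17424 + 20449 = 24336.
Divide through by 24336 to get (x + 11)²/169 + (y - 11)²/144 = 1.
Ellipse, center (-11, 11), major axis horizontal; a² = 169, b² = 144.
c² = a² - b² = 169 - 144 = 25, so c = 5.
Foci lie on the horizontal axis through the center: (h ± c, k).

(-16, 11) and (-6, 11)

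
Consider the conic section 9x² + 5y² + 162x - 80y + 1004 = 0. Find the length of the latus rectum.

Group the x- and y-terms: 9(x² + 18x) + 5(y² - 16y) = -1004
Completing the square gives 9(x + 9)² + 5(y - 8)² = -1004 + 729 + 320 = 45.
Dividing both sides by 45: (x + 9)²/5 + (y - 8)²/9 = 1
Ellipse, center (-9, 8), major axis vertical; a² = 9, b² = 5.
Latus rectum length = 2b²/a = 2·5/3 = 10/3.

10/3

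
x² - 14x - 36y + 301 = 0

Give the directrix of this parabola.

Only x is squared. Complete the square in x: (x - 7)² = 36(y - 7).
Vertex (7, 7); 4p = 36 so p = 9. Opens up.
Directrix is the horizontal line y = k − p = 7 − (9) = -2.

y = -2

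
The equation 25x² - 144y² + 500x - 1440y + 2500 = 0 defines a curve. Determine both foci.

Group: 25(x² + 20x) -144(y² + 10y) = -2500
25(x + 10)² -144(y + 5)² = -2500 + 2500 - 3600 = -3600
Divide through by -3600 to get (y + 5)²/25 - (x + 10)²/144 = 1.
Hyperbola, center (-10, -5), transverse axis vertical; a² = 25, b² = 144.
c² = a² + b² = 25 + 144 = 169, so c = 13.
Foci lie on the vertical axis through the center: (h, k ± c).

(-10, -18) and (-10, 8)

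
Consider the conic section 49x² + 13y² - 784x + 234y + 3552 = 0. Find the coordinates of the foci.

Group the x- and y-terms: 49(x² - 16x) + 13(y² + 18y) = -3552
49(x - 8)² + 13(y + 9)² = -3552 + 3136 + 1053 = 637
Dividing both sides by 637: (x - 8)²/13 + (y + 9)²/49 = 1
Ellipse, center (8, -9), major axis vertical; a² = 49, b² = 13.
c² = a² - b² = 49 - 13 = 36, so c = 6.
Foci lie on the vertical axis through the center: (h, k ± c).

(8, -15) and (8, -3)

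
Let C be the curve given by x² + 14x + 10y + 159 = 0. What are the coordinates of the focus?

(-7, -27/2)

Only x is squared. Complete the square in x: (x + 7)² = -10(y + 11).
Vertex (-7, -11); 4p = -10 so p = -5/2. Opens down.
Focus is p units from the vertex along the axis: (h, k + p).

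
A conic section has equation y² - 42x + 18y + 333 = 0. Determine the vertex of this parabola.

Only y is squared. Complete the square in y: (y + 9)² = 42(x - 6).
Vertex (6, -9); 4p = 42 so p = 21/2. Opens right.

(6, -9)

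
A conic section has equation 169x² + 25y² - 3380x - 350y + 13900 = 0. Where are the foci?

Rearranging, 169(x² - 20x) + 25(y² - 14y) = -13900.
Complete the square: 169(x - 10)² + 25(y - 7)² = -13900 + 16900 + 1225 = 4225
Dividing both sides by 4225: (x - 10)²/25 + (y - 7)²/169 = 1
Ellipse, center (10, 7), major axis vertical; a² = 169, b² = 25.
c² = a² - b² = 169 - 25 = 144, so c = 12.
Foci lie on the vertical axis through the center: (h, k ± c).

(10, -5) and (10, 19)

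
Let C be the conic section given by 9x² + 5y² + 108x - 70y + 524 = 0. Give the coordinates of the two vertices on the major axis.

(-6, 4) and (-6, 10)

Group: 9(x² + 12x) + 5(y² - 14y) = -524
9(x + 6)² + 5(y - 7)² = -524 + 324 + 245 = 45
Divide through by 45 to get (x + 6)²/5 + (y - 7)²/9 = 1.
Ellipse, center (-6, 7), major axis vertical; a² = 9, b² = 5.
a = 3. Vertices at (h, k ± a).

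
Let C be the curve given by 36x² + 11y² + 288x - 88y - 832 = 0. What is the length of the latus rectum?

36(x² + 8x) + 11(y² - 8y) = 832
36(x + 4)² + 11(y - 4)² = 832 + 576 + 176 = 1584
Divide by 1584: (x + 4)²/44 + (y - 4)²/144 = 1
Ellipse, center (-4, 4), major axis vertical; a² = 144, b² = 44.
Latus rectum length = 2b²/a = 2·44/12 = 22/3.

22/3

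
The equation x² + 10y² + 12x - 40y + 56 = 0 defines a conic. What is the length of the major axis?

Rearranging, (x² + 12x) + 10(y² - 4y) = -56.
Completing the square gives (x + 6)² + 10(y - 2)² = -56 + 36 + 40 = 20.
Dividing both sides by 20: (x + 6)²/20 + (y - 2)²/2 = 1
Ellipse, center (-6, 2), major axis horizontal; a² = 20, b² = 2.
a² = 20 so a = 2√5; the major axis has length 2a = 4√5.

4√5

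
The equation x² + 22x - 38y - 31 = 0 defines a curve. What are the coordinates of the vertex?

Only x is squared. Complete the square in x: (x + 11)² = 38(y + 4).
Vertex (-11, -4); 4p = 38 so p = 19/2. Opens up.

(-11, -4)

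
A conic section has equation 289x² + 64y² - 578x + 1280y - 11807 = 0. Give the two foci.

(1, -25) and (1, 5)

Collect terms: 289(x² - 2x) + 64(y² + 20y) = 11807
Complete the square: 289(x - 1)² + 64(y + 10)² = 11807 + 289 + 6400 = 18496
Divide through by 18496 to get (x - 1)²/64 + (y + 10)²/289 = 1.
Ellipse, center (1, -10), major axis vertical; a² = 289, b² = 64.
c² = a² - b² = 289 - 64 = 225, so c = 15.
Foci lie on the vertical axis through the center: (h, k ± c).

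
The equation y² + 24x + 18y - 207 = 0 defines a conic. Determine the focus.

(6, -9)

Only y is squared. Complete the square in y: (y + 9)² = -24(x - 12).
Vertex (12, -9); 4p = -24 so p = -6. Opens left.
Focus is p units from the vertex along the axis: (h + p, k).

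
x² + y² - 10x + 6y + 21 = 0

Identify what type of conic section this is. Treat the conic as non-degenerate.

circle

No xy term. Coefficients of x² and y² are A = 1, C = 1.
A = C (same sign) ⇒ circle.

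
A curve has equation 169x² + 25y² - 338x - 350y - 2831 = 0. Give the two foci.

Group the x- and y-terms: 169(x² - 2x) + 25(y² - 14y) = 2831
Complete the square in x and y: 169(x - 1)² + 25(y - 7)² = 2831 + 169 + 1225 = 4225
Divide by 4225: (x - 1)²/25 + (y - 7)²/169 = 1
Ellipse, center (1, 7), major axis vertical; a² = 169, b² = 25.
c² = a² - b² = 169 - 25 = 144, so c = 12.
Foci lie on the vertical axis through the center: (h, k ± c).

(1, -5) and (1, 19)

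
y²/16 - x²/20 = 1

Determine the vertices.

(0, -4) and (0, 4)

Center (0, 0). The positive term is the y-term, so the transverse axis is vertical; a² = 16, b² = 20.
a = 4. Vertices at (h, k ± a).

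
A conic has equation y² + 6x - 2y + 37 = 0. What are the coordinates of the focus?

(-15/2, 1)

Only y is squared. Complete the square in y: (y - 1)² = -6(x + 6).
Vertex (-6, 1); 4p = -6 so p = -3/2. Opens left.
Focus is p units from the vertex along the axis: (h + p, k).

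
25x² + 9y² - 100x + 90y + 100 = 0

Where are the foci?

(2, -9) and (2, -1)

Collect terms: 25(x² - 4x) + 9(y² + 10y) = -100
25(x - 2)² + 9(y + 5)² = -100 + 100 + 225 = 225
Divide by 225: (x - 2)²/9 + (y + 5)²/25 = 1
Ellipse, center (2, -5), major axis vertical; a² = 25, b² = 9.
c² = a² - b² = 25 - 9 = 16, so c = 4.
Foci lie on the vertical axis through the center: (h, k ± c).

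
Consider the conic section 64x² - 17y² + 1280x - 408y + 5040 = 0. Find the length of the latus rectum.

Group: 64(x² + 20x) -17(y² + 24y) = -5040
64(x + 10)² -17(y + 12)² = -5040 + 6400 - 2448 = -1088
Divide through by -1088 to get (y + 12)²/64 - (x + 10)²/17 = 1.
Hyperbola, center (-10, -12), transverse axis vertical; a² = 64, b² = 17.
Latus rectum length = 2b²/a = 2·17/8 = 17/4.

17/4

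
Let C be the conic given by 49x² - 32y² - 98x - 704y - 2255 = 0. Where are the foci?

Group: 49(x² - 2x) -32(y² + 22y) = 2255
Complete the square in x and y: 49(x - 1)² -32(y + 11)² = 2255 + 49 - 3872 = -1568
Dividing both sides by -1568: (y + 11)²/49 - (x - 1)²/32 = 1
Hyperbola, center (1, -11), transverse axis vertical; a² = 49, b² = 32.
c² = a² + b² = 49 + 32 = 81, so c = 9.
Foci lie on the vertical axis through the center: (h, k ± c).

(1, -20) and (1, -2)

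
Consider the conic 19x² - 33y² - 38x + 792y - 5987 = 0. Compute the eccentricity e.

e = 2√429/33

Group the x- and y-terms: 19(x² - 2x) -33(y² - 24y) = 5987
Complete the square: 19(x - 1)² -33(y - 12)² = 5987 + 19 - 4752 = 1254
Divide through by 1254 to get (x - 1)²/66 - (y - 12)²/38 = 1.
Hyperbola, center (1, 12), transverse axis horizontal; a² = 66, b² = 38.
c² = a² + b² = 104, so c = 2√26.
e = c/a = 2√26/√66 = 2√429/33.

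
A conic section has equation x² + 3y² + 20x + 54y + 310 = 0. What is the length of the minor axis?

2√11

Group the x- and y-terms: (x² + 20x) + 3(y² + 18y) = -310
(x + 10)² + 3(y + 9)² = -310 + 100 + 243 = 33
Dividing both sides by 33: (x + 10)²/33 + (y + 9)²/11 = 1
Ellipse, center (-10, -9), major axis horizontal; a² = 33, b² = 11.
b² = 11 so b = √11; the minor axis has length 2b = 2√11.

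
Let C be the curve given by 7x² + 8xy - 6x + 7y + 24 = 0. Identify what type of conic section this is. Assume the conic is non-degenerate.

A = 7, B = 8, C = 0.
Discriminant B² − 4AC = 8² − 4·7·0 = 64.
B² − 4AC > 0 ⇒ hyperbola.

hyperbola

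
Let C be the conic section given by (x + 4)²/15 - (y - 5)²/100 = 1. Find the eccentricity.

Center (-4, 5). The positive term is the x-term, so the transverse axis is horizontal; a² = 15, b² = 100.
c² = a² + b² = 115, so c = √115.
e = c/a = √115/√15 = √69/3.

e = √69/3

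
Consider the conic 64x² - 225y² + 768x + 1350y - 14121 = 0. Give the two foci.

Group: 64(x² + 12x) -225(y² - 6y) = 14121
64(x + 6)² -225(y - 3)² = 14121 + 2304 - 2025 = 14400
Divide by 14400: (x + 6)²/225 - (y - 3)²/64 = 1
Hyperbola, center (-6, 3), transverse axis horizontal; a² = 225, b² = 64.
c² = a² + b² = 225 + 64 = 289, so c = 17.
Foci lie on the horizontal axis through the center: (h ± c, k).

(-23, 3) and (11, 3)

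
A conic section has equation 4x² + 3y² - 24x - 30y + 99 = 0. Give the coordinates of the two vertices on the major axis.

(3, 3) and (3, 7)

Group the x- and y-terms: 4(x² - 6x) + 3(y² - 10y) = -99
Complete the square: 4(x - 3)² + 3(y - 5)² = -99 + 36 + 75 = 12
Dividing both sides by 12: (x - 3)²/3 + (y - 5)²/4 = 1
Ellipse, center (3, 5), major axis vertical; a² = 4, b² = 3.
a = 2. Vertices at (h, k ± a).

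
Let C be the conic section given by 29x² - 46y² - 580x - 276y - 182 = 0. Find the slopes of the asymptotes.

√1334/46 and -√1334/46

Collect terms: 29(x² - 20x) -46(y² + 6y) = 182
Complete the square: 29(x - 10)² -46(y + 3)² = 182 + 2900 - 414 = 2668
Dividing both sides by 2668: (x - 10)²/92 - (y + 3)²/58 = 1
Hyperbola, center (10, -3), transverse axis horizontal; a² = 92, b² = 58.
For a horizontal hyperbola the asymptotes have slope ±b/a.
Here that is ±√58/2√23 = ±√1334/46.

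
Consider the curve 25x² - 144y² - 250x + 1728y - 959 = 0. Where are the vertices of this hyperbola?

(5, 1) and (5, 11)

Group the x- and y-terms: 25(x² - 10x) -144(y² - 12y) = 959
Completing the square gives 25(x - 5)² -144(y - 6)² = 959 + 625 - 5184 = -3600.
Divide by -3600: (y - 6)²/25 - (x - 5)²/144 = 1
Hyperbola, center (5, 6), transverse axis vertical; a² = 25, b² = 144.
a = 5. Vertices at (h, k ± a).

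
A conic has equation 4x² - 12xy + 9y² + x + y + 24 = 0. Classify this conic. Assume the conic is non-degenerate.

parabola

A = 4, B = -12, C = 9.
Discriminant B² − 4AC = (-12)² − 4·4·9 = 0.
B² − 4AC = 0 ⇒ parabola.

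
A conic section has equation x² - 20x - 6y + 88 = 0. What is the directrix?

y = -7/2

Only x is squared. Complete the square in x: (x - 10)² = 6(y + 2).
Vertex (10, -2); 4p = 6 so p = 3/2. Opens up.
Directrix is the horizontal line y = k − p = -2 − (3/2) = -7/2.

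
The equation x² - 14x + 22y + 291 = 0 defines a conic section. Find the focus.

Only x is squared. Complete the square in x: (x - 7)² = -22(y + 11).
Vertex (7, -11); 4p = -22 so p = -11/2. Opens down.
Focus is p units from the vertex along the axis: (h, k + p).

(7, -33/2)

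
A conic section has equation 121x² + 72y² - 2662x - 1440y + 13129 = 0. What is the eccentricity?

e = 7/11

121(x² - 22x) + 72(y² - 20y) = -13129
Complete the square: 121(x - 11)² + 72(y - 10)² = -13129 + 14641 + 7200 = 8712
Divide by 8712: (x - 11)²/72 + (y - 10)²/121 = 1
Ellipse, center (11, 10), major axis vertical; a² = 121, b² = 72.
c² = a² - b² = 49, so c = 7.
e = c/a = 7/11.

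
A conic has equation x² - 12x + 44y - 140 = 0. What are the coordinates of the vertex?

(6, 4)

Only x is squared. Complete the square in x: (x - 6)² = -44(y - 4).
Vertex (6, 4); 4p = -44 so p = -11. Opens down.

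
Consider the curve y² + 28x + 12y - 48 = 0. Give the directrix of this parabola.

Only y is squared. Complete the square in y: (y + 6)² = -28(x - 3).
Vertex (3, -6); 4p = -28 so p = -7. Opens left.
Directrix is the vertical line x = h − p = 3 − (-7) = 10.

x = 10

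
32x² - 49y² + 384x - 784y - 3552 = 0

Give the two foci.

(-15, -8) and (3, -8)

Group: 32(x² + 12x) -49(y² + 16y) = 3552
32(x + 6)² -49(y + 8)² = 3552 + 1152 - 3136 = 1568
Dividing both sides by 1568: (x + 6)²/49 - (y + 8)²/32 = 1
Hyperbola, center (-6, -8), transverse axis horizontal; a² = 49, b² = 32.
c² = a² + b² = 49 + 32 = 81, so c = 9.
Foci lie on the horizontal axis through the center: (h ± c, k).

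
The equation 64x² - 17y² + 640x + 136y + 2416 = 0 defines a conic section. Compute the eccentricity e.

Group the x- and y-terms: 64(x² + 10x) -17(y² - 8y) = -2416
Complete the square: 64(x + 5)² -17(y - 4)² = -2416 + 1600 - 272 = -1088
Divide through by -1088 to get (y - 4)²/64 - (x + 5)²/17 = 1.
Hyperbola, center (-5, 4), transverse axis vertical; a² = 64, b² = 17.
c² = a² + b² = 81, so c = 9.
e = c/a = 9/8.

e = 9/8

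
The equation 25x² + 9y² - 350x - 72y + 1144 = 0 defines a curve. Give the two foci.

25(x² - 14x) + 9(y² - 8y) = -1144
Completing the square gives 25(x - 7)² + 9(y - 4)² = -1144 + 1225 + 144 = 225.
Divide by 225: (x - 7)²/9 + (y - 4)²/25 = 1
Ellipse, center (7, 4), major axis vertical; a² = 25, b² = 9.
c² = a² - b² = 25 - 9 = 16, so c = 4.
Foci lie on the vertical axis through the center: (h, k ± c).

(7, 0) and (7, 8)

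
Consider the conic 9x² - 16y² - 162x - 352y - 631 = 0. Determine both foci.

(9, -21) and (9, -1)

Group the x- and y-terms: 9(x² - 18x) -16(y² + 22y) = 631
Complete the square: 9(x - 9)² -16(y + 11)² = 631 + 729 - 1936 = -576
Divide through by -576 to get (y + 11)²/36 - (x - 9)²/64 = 1.
Hyperbola, center (9, -11), transverse axis vertical; a² = 36, b² = 64.
c² = a² + b² = 36 + 64 = 100, so c = 10.
Foci lie on the vertical axis through the center: (h, k ± c).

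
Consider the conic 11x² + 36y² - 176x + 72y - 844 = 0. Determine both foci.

Collect terms: 11(x² - 16x) + 36(y² + 2y) = 844
11(x - 8)² + 36(y + 1)² = 844 + 704 + 36 = 1584
Dividing both sides by 1584: (x - 8)²/144 + (y + 1)²/44 = 1
Ellipse, center (8, -1), major axis horizontal; a² = 144, b² = 44.
c² = a² - b² = 144 - 44 = 100, so c = 10.
Foci lie on the horizontal axis through the center: (h ± c, k).

(-2, -1) and (18, -1)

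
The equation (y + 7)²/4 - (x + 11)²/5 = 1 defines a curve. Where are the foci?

Center (-11, -7). The positive term is the y-term, so the transverse axis is vertical; a² = 4, b² = 5.
c² = a² + b² = 4 + 5 = 9, so c = 3.
Foci lie on the vertical axis through the center: (h, k ± c).

(-11, -10) and (-11, -4)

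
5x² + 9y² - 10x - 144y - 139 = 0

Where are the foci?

5(x² - 2x) + 9(y² - 16y) = 139
Complete the square: 5(x - 1)² + 9(y - 8)² = 139 + 5 + 576 = 720
Divide by 720: (x - 1)²/144 + (y - 8)²/80 = 1
Ellipse, center (1, 8), major axis horizontal; a² = 144, b² = 80.
c² = a² - b² = 144 - 80 = 64, so c = 8.
Foci lie on the horizontal axis through the center: (h ± c, k).

(-7, 8) and (9, 8)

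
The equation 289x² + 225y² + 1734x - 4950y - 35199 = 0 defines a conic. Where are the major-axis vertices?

(-3, -6) and (-3, 28)

289(x² + 6x) + 225(y² - 22y) = 35199
Completing the square gives 289(x + 3)² + 225(y - 11)² = 35199 + 2601 + 27225 = 65025.
Dividing both sides by 65025: (x + 3)²/225 + (y - 11)²/289 = 1
Ellipse, center (-3, 11), major axis vertical; a² = 289, b² = 225.
a = 17. Vertices at (h, k ± a).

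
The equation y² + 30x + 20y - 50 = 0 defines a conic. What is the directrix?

x = 25/2

Only y is squared. Complete the square in y: (y + 10)² = -30(x - 5).
Vertex (5, -10); 4p = -30 so p = -15/2. Opens left.
Directrix is the vertical line x = h − p = 5 − (-15/2) = 25/2.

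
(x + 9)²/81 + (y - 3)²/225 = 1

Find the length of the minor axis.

18

Center (-9, 3). The larger denominator 225 sits under the y-term, so the major axis is vertical; a² = 225, b² = 81.
b² = 81 so b = 9; the minor axis has length 2b = 18.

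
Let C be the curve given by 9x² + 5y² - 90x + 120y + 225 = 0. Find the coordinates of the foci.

(5, -20) and (5, -4)

Rearranging, 9(x² - 10x) + 5(y² + 24y) = -225.
Completing the square gives 9(x - 5)² + 5(y + 12)² = -225 + 225 + 720 = 720.
Divide through by 720 to get (x - 5)²/80 + (y + 12)²/144 = 1.
Ellipse, center (5, -12), major axis vertical; a² = 144, b² = 80.
c² = a² - b² = 144 - 80 = 64, so c = 8.
Foci lie on the vertical axis through the center: (h, k ± c).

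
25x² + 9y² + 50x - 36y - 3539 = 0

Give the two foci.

Collect terms: 25(x² + 2x) + 9(y² - 4y) = 3539
Complete the square: 25(x + 1)² + 9(y - 2)² = 3539 + 25 + 36 = 3600
Dividing both sides by 3600: (x + 1)²/144 + (y - 2)²/400 = 1
Ellipse, center (-1, 2), major axis vertical; a² = 400, b² = 144.
c² = a² - b² = 400 - 144 = 256, so c = 16.
Foci lie on the vertical axis through the center: (h, k ± c).

(-1, -14) and (-1, 18)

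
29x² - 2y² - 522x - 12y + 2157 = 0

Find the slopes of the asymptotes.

√58/2 and -√58/2

29(x² - 18x) -2(y² + 6y) = -2157
Completing the square gives 29(x - 9)² -2(y + 3)² = -2157 + 2349 - 18 = 174.
Divide by 174: (x - 9)²/6 - (y + 3)²/87 = 1
Hyperbola, center (9, -3), transverse axis horizontal; a² = 6, b² = 87.
For a horizontal hyperbola the asymptotes have slope ±b/a.
Here that is ±√87/√6 = ±√58/2.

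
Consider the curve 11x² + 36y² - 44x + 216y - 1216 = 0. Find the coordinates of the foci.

(-8, -3) and (12, -3)

Rearranging, 11(x² - 4x) + 36(y² + 6y) = 1216.
Complete the square in x and y: 11(x - 2)² + 36(y + 3)² = 1216 + 44 + 324 = 1584
Divide by 1584: (x - 2)²/144 + (y + 3)²/44 = 1
Ellipse, center (2, -3), major axis horizontal; a² = 144, b² = 44.
c² = a² - b² = 144 - 44 = 100, so c = 10.
Foci lie on the horizontal axis through the center: (h ± c, k).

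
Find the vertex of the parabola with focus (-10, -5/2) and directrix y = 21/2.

The vertex is the midpoint between the focus and the directrix along the axis of symmetry.
Axis is vertical (directrix is horizontal). Vertex y-coordinate = (-5/2 + 21/2)/2 = 4; x-coordinate = -10.

(-10, 4)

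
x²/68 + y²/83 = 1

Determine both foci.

(0, 0 - √15) and (0, 0 + √15)

Center (0, 0). The larger denominator 83 sits under the y-term, so the major axis is vertical; a² = 83, b² = 68.
c² = a² - b² = 83 - 68 = 15, so c = √15.
Foci lie on the vertical axis through the center: (h, k ± c).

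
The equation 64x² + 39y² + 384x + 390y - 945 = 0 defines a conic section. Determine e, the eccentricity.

Collect terms: 64(x² + 6x) + 39(y² + 10y) = 945
Complete the square in x and y: 64(x + 3)² + 39(y + 5)² = 945 + 576 + 975 = 2496
Divide through by 2496 to get (x + 3)²/39 + (y + 5)²/64 = 1.
Ellipse, center (-3, -5), major axis vertical; a² = 64, b² = 39.
c² = a² - b² = 25, so c = 5.
e = c/a = 5/8.

e = 5/8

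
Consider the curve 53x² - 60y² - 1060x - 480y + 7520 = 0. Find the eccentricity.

e = √5989/53

Group: 53(x² - 20x) -60(y² + 8y) = -7520
Complete the square in x and y: 53(x - 10)² -60(y + 4)² = -7520 + 5300 - 960 = -3180
Divide by -3180: (y + 4)²/53 - (x - 10)²/60 = 1
Hyperbola, center (10, -4), transverse axis vertical; a² = 53, b² = 60.
c² = a² + b² = 113, so c = √113.
e = c/a = √113/√53 = √5989/53.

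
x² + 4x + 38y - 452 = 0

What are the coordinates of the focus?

Only x is squared. Complete the square in x: (x + 2)² = -38(y - 12).
Vertex (-2, 12); 4p = -38 so p = -19/2. Opens down.
Focus is p units from the vertex along the axis: (h, k + p).

(-2, 5/2)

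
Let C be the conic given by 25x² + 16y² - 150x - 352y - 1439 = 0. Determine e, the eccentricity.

25(x² - 6x) + 16(y² - 22y) = 1439
25(x - 3)² + 16(y - 11)² = 1439 + 225 + 1936 = 3600
Divide by 3600: (x - 3)²/144 + (y - 11)²/225 = 1
Ellipse, center (3, 11), major axis vertical; a² = 225, b² = 144.
c² = a² - b² = 81, so c = 9.
e = c/a = 9/15 = 3/5.

e = 3/5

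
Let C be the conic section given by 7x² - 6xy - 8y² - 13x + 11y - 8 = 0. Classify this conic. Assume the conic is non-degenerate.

hyperbola

A = 7, B = -6, C = -8.
Discriminant B² − 4AC = (-6)² − 4·7·(-8) = 260.
B² − 4AC > 0 ⇒ hyperbola.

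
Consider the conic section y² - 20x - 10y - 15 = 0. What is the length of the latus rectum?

Only y is squared. Complete the square in y: (y - 5)² = 20(x + 2).
Vertex (-2, 5); 4p = 20 so p = 5. Opens right.
Latus rectum length = |4p| = 20.

20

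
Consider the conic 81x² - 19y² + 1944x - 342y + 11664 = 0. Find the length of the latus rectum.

Rearranging, 81(x² + 24x) -19(y² + 18y) = -11664.
81(x + 12)² -19(y + 9)² = -11664 + 11664 - 1539 = -1539
Divide through by -1539 to get (y + 9)²/81 - (x + 12)²/19 = 1.
Hyperbola, center (-12, -9), transverse axis vertical; a² = 81, b² = 19.
Latus rectum length = 2b²/a = 2·19/9 = 38/9.

38/9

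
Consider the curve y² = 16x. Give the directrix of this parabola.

x = -4

Vertex (0, 0); 4p = 16 so p = 4. Opens right.
Directrix is the vertical line x = h − p = 0 − (4) = -4.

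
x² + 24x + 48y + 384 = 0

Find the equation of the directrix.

y = 7

Only x is squared. Complete the square in x: (x + 12)² = -48(y + 5).
Vertex (-12, -5); 4p = -48 so p = -12. Opens down.
Directrix is the horizontal line y = k − p = -5 − (-12) = 7.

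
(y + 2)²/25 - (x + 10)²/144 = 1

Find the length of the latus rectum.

288/5

Center (-10, -2). The positive term is the y-term, so the transverse axis is vertical; a² = 25, b² = 144.
Latus rectum length = 2b²/a = 2·144/5 = 288/5.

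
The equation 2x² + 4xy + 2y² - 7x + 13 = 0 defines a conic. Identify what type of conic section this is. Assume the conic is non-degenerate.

A = 2, B = 4, C = 2.
Discriminant B² − 4AC = 4² − 4·2·2 = 0.
B² − 4AC = 0 ⇒ parabola.

parabola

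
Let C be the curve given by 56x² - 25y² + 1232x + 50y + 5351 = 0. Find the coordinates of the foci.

(-20, 1) and (-2, 1)

Rearranging, 56(x² + 22x) -25(y² - 2y) = -5351.
Completing the square gives 56(x + 11)² -25(y - 1)² = -5351 + 6776 - 25 = 1400.
Divide by 1400: (x + 11)²/25 - (y - 1)²/56 = 1
Hyperbola, center (-11, 1), transverse axis horizontal; a² = 25, b² = 56.
c² = a² + b² = 25 + 56 = 81, so c = 9.
Foci lie on the horizontal axis through the center: (h ± c, k).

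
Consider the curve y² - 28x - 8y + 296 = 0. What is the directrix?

Only y is squared. Complete the square in y: (y - 4)² = 28(x - 10).
Vertex (10, 4); 4p = 28 so p = 7. Opens right.
Directrix is the vertical line x = h − p = 10 − (7) = 3.

x = 3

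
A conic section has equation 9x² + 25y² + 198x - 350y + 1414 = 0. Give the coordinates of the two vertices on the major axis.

(-21, 7) and (-1, 7)

Group the x- and y-terms: 9(x² + 22x) + 25(y² - 14y) = -1414
9(x + 11)² + 25(y - 7)² = -1414 + 1089 + 1225 = 900
Divide by 900: (x + 11)²/100 + (y - 7)²/36 = 1
Ellipse, center (-11, 7), major axis horizontal; a² = 100, b² = 36.
a = 10. Vertices at (h ± a, k).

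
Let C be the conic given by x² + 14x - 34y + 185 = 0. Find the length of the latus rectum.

Only x is squared. Complete the square in x: (x + 7)² = 34(y - 4).
Vertex (-7, 4); 4p = 34 so p = 17/2. Opens up.
Latus rectum length = |4p| = 34.

34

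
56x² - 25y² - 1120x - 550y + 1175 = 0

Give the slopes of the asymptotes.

Collect terms: 56(x² - 20x) -25(y² + 22y) = -1175
56(x - 10)² -25(y + 11)² = -1175 + 5600 - 3025 = 1400
Divide through by 1400 to get (x - 10)²/25 - (y + 11)²/56 = 1.
Hyperbola, center (10, -11), transverse axis horizontal; a² = 25, b² = 56.
For a horizontal hyperbola the asymptotes have slope ±b/a.
Here that is ±2√14/5.

2√14/5 and -2√14/5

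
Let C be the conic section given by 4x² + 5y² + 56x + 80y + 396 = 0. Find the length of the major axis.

2√30

Rearranging, 4(x² + 14x) + 5(y² + 16y) = -396.
Completing the square gives 4(x + 7)² + 5(y + 8)² = -396 + 196 + 320 = 120.
Divide by 120: (x + 7)²/30 + (y + 8)²/24 = 1
Ellipse, center (-7, -8), major axis horizontal; a² = 30, b² = 24.
a² = 30 so a = √30; the major axis has length 2a = 2√30.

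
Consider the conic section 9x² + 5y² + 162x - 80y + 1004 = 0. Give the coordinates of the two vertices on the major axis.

9(x² + 18x) + 5(y² - 16y) = -1004
Complete the square in x and y: 9(x + 9)² + 5(y - 8)² = -1004 + 729 + 320 = 45
Divide through by 45 to get (x + 9)²/5 + (y - 8)²/9 = 1.
Ellipse, center (-9, 8), major axis vertical; a² = 9, b² = 5.
a = 3. Vertices at (h, k ± a).

(-9, 5) and (-9, 11)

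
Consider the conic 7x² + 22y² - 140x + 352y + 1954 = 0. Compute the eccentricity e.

e = √330/22

Rearranging, 7(x² - 20x) + 22(y² + 16y) = -1954.
7(x - 10)² + 22(y + 8)² = -1954 + 700 + 1408 = 154
Dividing both sides by 154: (x - 10)²/22 + (y + 8)²/7 = 1
Ellipse, center (10, -8), major axis horizontal; a² = 22, b² = 7.
c² = a² - b² = 15, so c = √15.
e = c/a = √15/√22 = √330/22.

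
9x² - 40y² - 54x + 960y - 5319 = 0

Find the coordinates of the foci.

(3, 5) and (3, 19)

Rearranging, 9(x² - 6x) -40(y² - 24y) = 5319.
Complete the square: 9(x - 3)² -40(y - 12)² = 5319 + 81 - 5760 = -360
Divide by -360: (y - 12)²/9 - (x - 3)²/40 = 1
Hyperbola, center (3, 12), transverse axis vertical; a² = 9, b² = 40.
c² = a² + b² = 9 + 40 = 49, so c = 7.
Foci lie on the vertical axis through the center: (h, k ± c).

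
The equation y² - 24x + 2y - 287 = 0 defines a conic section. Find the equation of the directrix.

Only y is squared. Complete the square in y: (y + 1)² = 24(x + 12).
Vertex (-12, -1); 4p = 24 so p = 6. Opens right.
Directrix is the vertical line x = h − p = -12 − (6) = -18.

x = -18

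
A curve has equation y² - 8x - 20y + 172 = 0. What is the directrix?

Only y is squared. Complete the square in y: (y - 10)² = 8(x - 9).
Vertex (9, 10); 4p = 8 so p = 2. Opens right.
Directrix is the vertical line x = h − p = 9 − (2) = 7.

x = 7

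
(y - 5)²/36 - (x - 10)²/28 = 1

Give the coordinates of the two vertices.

Center (10, 5). The positive term is the y-term, so the transverse axis is vertical; a² = 36, b² = 28.
a = 6. Vertices at (h, k ± a).

(10, -1) and (10, 11)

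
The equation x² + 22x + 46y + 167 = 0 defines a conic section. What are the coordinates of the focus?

Only x is squared. Complete the square in x: (x + 11)² = -46(y + 1).
Vertex (-11, -1); 4p = -46 so p = -23/2. Opens down.
Focus is p units from the vertex along the axis: (h, k + p).

(-11, -25/2)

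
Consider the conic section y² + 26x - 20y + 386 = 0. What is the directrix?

x = -9/2

Only y is squared. Complete the square in y: (y - 10)² = -26(x + 11).
Vertex (-11, 10); 4p = -26 so p = -13/2. Opens left.
Directrix is the vertical line x = h − p = -11 − (-13/2) = -9/2.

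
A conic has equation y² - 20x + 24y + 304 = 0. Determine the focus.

Only y is squared. Complete the square in y: (y + 12)² = 20(x - 8).
Vertex (8, -12); 4p = 20 so p = 5. Opens right.
Focus is p units from the vertex along the axis: (h + p, k).

(13, -12)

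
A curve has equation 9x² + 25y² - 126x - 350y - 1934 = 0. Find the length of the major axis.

Rearranging, 9(x² - 14x) + 25(y² - 14y) = 1934.
Completing the square gives 9(x - 7)² + 25(y - 7)² = 1934 + 441 + 1225 = 3600.
Divide through by 3600 to get (x - 7)²/400 + (y - 7)²/144 = 1.
Ellipse, center (7, 7), major axis horizontal; a² = 400, b² = 144.
a² = 400 so a = 20; the major axis has length 2a = 40.

40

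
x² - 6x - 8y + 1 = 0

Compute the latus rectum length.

Only x is squared. Complete the square in x: (x - 3)² = 8(y + 1).
Vertex (3, -1); 4p = 8 so p = 2. Opens up.
Latus rectum length = |4p| = 8.

8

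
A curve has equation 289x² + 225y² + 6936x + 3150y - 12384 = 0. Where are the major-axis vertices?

(-12, -24) and (-12, 10)

Group the x- and y-terms: 289(x² + 24x) + 225(y² + 14y) = 12384
Complete the square in x and y: 289(x + 12)² + 225(y + 7)² = 12384 + 41616 + 11025 = 65025
Divide by 65025: (x + 12)²/225 + (y + 7)²/289 = 1
Ellipse, center (-12, -7), major axis vertical; a² = 289, b² = 225.
a = 17. Vertices at (h, k ± a).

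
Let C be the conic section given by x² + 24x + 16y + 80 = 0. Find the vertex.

Only x is squared. Complete the square in x: (x + 12)² = -16(y - 4).
Vertex (-12, 4); 4p = -16 so p = -4. Opens down.

(-12, 4)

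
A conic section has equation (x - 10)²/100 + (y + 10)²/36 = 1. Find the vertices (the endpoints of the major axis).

Center (10, -10). The larger denominator 100 sits under the x-term, so the major axis is horizontal; a² = 100, b² = 36.
a = 10. Vertices at (h ± a, k).

(0, -10) and (20, -10)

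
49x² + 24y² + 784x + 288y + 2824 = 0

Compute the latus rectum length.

Group the x- and y-terms: 49(x² + 16x) + 24(y² + 12y) = -2824
Completing the square gives 49(x + 8)² + 24(y + 6)² = -2824 + 3136 + 864 = 1176.
Divide through by 1176 to get (x + 8)²/24 + (y + 6)²/49 = 1.
Ellipse, center (-8, -6), major axis vertical; a² = 49, b² = 24.
Latus rectum length = 2b²/a = 2·24/7 = 48/7.

48/7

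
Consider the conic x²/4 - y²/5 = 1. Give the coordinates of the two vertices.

Center (0, 0). The positive term is the x-term, so the transverse axis is horizontal; a² = 4, b² = 5.
a = 2. Vertices at (h ± a, k).

(-2, 0) and (2, 0)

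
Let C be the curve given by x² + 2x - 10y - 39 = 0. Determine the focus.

Only x is squared. Complete the square in x: (x + 1)² = 10(y + 4).
Vertex (-1, -4); 4p = 10 so p = 5/2. Opens up.
Focus is p units from the vertex along the axis: (h, k + p).

(-1, -3/2)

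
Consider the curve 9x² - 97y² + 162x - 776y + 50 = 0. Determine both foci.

Collect terms: 9(x² + 18x) -97(y² + 8y) = -50
Complete the square in x and y: 9(x + 9)² -97(y + 4)² = -50 + 729 - 1552 = -873
Divide through by -873 to get (y + 4)²/9 - (x + 9)²/97 = 1.
Hyperbola, center (-9, -4), transverse axis vertical; a² = 9, b² = 97.
c² = a² + b² = 9 + 97 = 106, so c = √106.
Foci lie on the vertical axis through the center: (h, k ± c).

(-9, -4 - √106) and (-9, -4 + √106)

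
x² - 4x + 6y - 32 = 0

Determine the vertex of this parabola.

Only x is squared. Complete the square in x: (x - 2)² = -6(y - 6).
Vertex (2, 6); 4p = -6 so p = -3/2. Opens down.

(2, 6)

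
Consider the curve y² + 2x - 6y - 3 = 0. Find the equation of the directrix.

x = 13/2

Only y is squared. Complete the square in y: (y - 3)² = -2(x - 6).
Vertex (6, 3); 4p = -2 so p = -1/2. Opens left.
Directrix is the vertical line x = h − p = 6 − (-1/2) = 13/2.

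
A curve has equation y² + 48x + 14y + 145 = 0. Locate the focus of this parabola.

Only y is squared. Complete the square in y: (y + 7)² = -48(x + 2).
Vertex (-2, -7); 4p = -48 so p = -12. Opens left.
Focus is p units from the vertex along the axis: (h + p, k).

(-14, -7)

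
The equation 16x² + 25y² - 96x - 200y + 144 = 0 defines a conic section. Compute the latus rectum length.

32/5

16(x² - 6x) + 25(y² - 8y) = -144
Completing the square gives 16(x - 3)² + 25(y - 4)² = -144 + 144 + 400 = 400.
Dividing both sides by 400: (x - 3)²/25 + (y - 4)²/16 = 1
Ellipse, center (3, 4), major axis horizontal; a² = 25, b² = 16.
Latus rectum length = 2b²/a = 2·16/5 = 32/5.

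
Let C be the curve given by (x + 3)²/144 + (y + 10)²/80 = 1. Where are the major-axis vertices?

Center (-3, -10). The larger denominator 144 sits under the x-term, so the major axis is horizontal; a² = 144, b² = 80.
a = 12. Vertices at (h ± a, k).

(-15, -10) and (9, -10)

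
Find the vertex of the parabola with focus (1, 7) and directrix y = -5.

The vertex is the midpoint between the focus and the directrix along the axis of symmetry.
Axis is vertical (directrix is horizontal). Vertex y-coordinate = (7 + (-5))/2 = 1; x-coordinate = 1.

(1, 1)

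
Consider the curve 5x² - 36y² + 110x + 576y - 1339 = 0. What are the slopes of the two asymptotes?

√5/6 and -√5/6

Rearranging, 5(x² + 22x) -36(y² - 16y) = 1339.
Complete the square in x and y: 5(x + 11)² -36(y - 8)² = 1339 + 605 - 2304 = -360
Divide by -360: (y - 8)²/10 - (x + 11)²/72 = 1
Hyperbola, center (-11, 8), transverse axis vertical; a² = 10, b² = 72.
For a vertical hyperbola the asymptotes have slope ±a/b.
Here that is ±√10/6√2 = ±√5/6.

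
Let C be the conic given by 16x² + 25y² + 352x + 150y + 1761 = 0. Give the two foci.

(-14, -3) and (-8, -3)

Rearranging, 16(x² + 22x) + 25(y² + 6y) = -1761.
Complete the square: 16(x + 11)² + 25(y + 3)² = -1761 + 1936 + 225 = 400
Divide by 400: (x + 11)²/25 + (y + 3)²/16 = 1
Ellipse, center (-11, -3), major axis horizontal; a² = 25, b² = 16.
c² = a² - b² = 25 - 16 = 9, so c = 3.
Foci lie on the horizontal axis through the center: (h ± c, k).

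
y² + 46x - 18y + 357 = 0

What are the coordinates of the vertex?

(-6, 9)

Only y is squared. Complete the square in y: (y - 9)² = -46(x + 6).
Vertex (-6, 9); 4p = -46 so p = -23/2. Opens left.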